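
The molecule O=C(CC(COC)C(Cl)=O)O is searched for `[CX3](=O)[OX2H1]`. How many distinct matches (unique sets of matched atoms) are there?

[CX3](=O)[OX2H1] is the SMARTS for a carboxylic acid: an sp2 carbon double-bonded to O and single-bonded to an -OH oxygen.
Exactly one fragment in the molecule meets all constraints, giving 1 match.

1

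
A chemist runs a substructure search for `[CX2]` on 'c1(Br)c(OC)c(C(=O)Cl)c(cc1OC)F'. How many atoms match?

0

Check the 15 heavy atoms by environment: 6× c (aromatic, X3) → no; 2× O (X2) → no; 2× C (X4) → no; 1× F (X1) → no; 1× Br (X1) → no; 1× C (X3) → no; 1× O (X1) → no; 1× Cl (X1) → no.
No environment satisfies the query, so 0 matching atoms.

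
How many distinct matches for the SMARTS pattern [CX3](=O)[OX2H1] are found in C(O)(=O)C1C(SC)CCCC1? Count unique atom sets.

1

[CX3](=O)[OX2H1] is the SMARTS for a carboxylic acid: an sp2 carbon double-bonded to O and single-bonded to an -OH oxygen.
Exactly one fragment in the molecule meets all constraints, giving 1 match.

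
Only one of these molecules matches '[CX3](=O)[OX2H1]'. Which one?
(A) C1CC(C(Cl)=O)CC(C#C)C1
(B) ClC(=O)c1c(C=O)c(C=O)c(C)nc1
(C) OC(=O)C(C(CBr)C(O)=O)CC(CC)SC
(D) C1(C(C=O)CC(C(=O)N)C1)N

C

[CX3](=O)[OX2H1] describes an sp2 carbon double-bonded to O and single-bonded to an -OH oxygen (a carboxylic acid).
(A) has an acyl chloride (-C(=O)Cl) but the carbonyl is bonded to Cl, not to an -OH oxygen.
(B) has an aldehyde (-CHO) but there is no singly-bonded oxygen on the carbonyl carbon.
(C) contains a carboxylic acid group (-C(=O)OH), which satisfies every atom and bond constraint.
(D) has an aldehyde (-CHO) but there is no singly-bonded oxygen on the carbonyl carbon.
So the answer is (C).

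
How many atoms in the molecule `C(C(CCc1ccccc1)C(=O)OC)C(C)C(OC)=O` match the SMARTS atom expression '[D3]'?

5

The query [D3] means: atom with exactly three heavy-atom neighbours.
Check the 20 heavy atoms by environment: 3× C (D2) → no; 4× C (D3) → match; 3× C (D1) → no; 2× O (D1) → no; 2× O (D2) → no; 1× c (aromatic, D3) → match; 5× c (aromatic, D2) → no.
Summing the matching environments: 4 + 1 = 5 matching atoms.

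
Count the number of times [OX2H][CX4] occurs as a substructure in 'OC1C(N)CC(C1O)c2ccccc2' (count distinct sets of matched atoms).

[OX2H][CX4] is the SMARTS for an aliphatic alcohol: a hydroxyl oxygen bound to an sp3 (X4) carbon.
The molecule carries 2 separate instances of a hydroxyl group (-OH) meeting every constraint; each maps to a distinct set of atoms, giving 2 matches.

2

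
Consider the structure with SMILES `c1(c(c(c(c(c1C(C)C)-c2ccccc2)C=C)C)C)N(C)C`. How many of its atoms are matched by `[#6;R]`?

Check the 22 heavy atoms by environment: 12× c (aromatic, in 6-ring) → match; 9× C (acyclic) → no; 1× N (acyclic) → no.
That gives 12 matching atoms.

12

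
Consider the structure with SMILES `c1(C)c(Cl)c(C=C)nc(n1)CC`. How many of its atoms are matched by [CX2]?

0

The query [CX2] means: C with X2: aliphatic carbon with exactly 2 total connections.
Check the 12 heavy atoms by environment: 2× n (aromatic, X2) → no; 4× c (aromatic, X3) → no; 2× C (X3) → no; 3× C (X4) → no; 1× Cl (X1) → no.
No environment satisfies the query, so 0 matching atoms.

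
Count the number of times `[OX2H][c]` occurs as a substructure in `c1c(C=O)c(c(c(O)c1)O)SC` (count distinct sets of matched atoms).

[OX2H][c] is the SMARTS for a phenol: a hydroxyl oxygen attached to an aromatic carbon.
The molecule carries 2 separate instances of a hydroxyl group (-OH) meeting every constraint; each maps to a distinct set of atoms, giving 2 matches.

2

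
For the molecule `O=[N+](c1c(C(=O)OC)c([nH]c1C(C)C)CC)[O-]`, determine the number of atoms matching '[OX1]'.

3

The query [OX1] means: aliphatic oxygen with one total connection — typically a carbonyl =O or an oxide.
Check the 17 heavy atoms by environment: 1× n (aromatic, X3) → no; 4× c (aromatic, X3) → no; 6× C (X4) → no; 1× N (charge +1, X3) → no; 1× O (charge -1, X1) → match; 2× O (X1) → match; 1× C (X3) → no; 1× O (X2) → no.
Summing the matching environments: 1 + 2 = 3 matching atoms.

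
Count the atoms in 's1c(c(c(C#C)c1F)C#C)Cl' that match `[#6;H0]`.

6

The query [#6;H0] means: any carbon with no attached hydrogen.
Check the 11 heavy atoms by environment: 1× s (aromatic, H0) → no; 4× c (aromatic, H0) → match; 2× C (H0) → match; 2× C (H1) → no; 1× Cl (H0) → no; 1× F (H0) → no.
Summing the matching environments: 4 + 2 = 6 matching atoms.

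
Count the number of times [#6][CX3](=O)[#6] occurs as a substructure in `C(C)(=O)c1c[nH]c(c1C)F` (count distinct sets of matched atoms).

1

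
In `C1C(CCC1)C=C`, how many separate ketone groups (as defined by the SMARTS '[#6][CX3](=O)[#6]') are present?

0

[#6][CX3](=O)[#6] is the SMARTS for a ketone: a carbonyl carbon (no H) flanked by two carbons.
No fragment in the molecule satisfies every constraint, giving 0 matches.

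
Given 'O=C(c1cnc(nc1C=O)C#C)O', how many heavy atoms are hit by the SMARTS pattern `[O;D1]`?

3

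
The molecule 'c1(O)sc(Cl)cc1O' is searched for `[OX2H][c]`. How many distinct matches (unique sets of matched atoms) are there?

2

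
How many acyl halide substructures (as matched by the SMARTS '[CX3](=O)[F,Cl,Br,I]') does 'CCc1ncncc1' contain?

0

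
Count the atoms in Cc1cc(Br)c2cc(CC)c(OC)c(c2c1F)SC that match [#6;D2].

3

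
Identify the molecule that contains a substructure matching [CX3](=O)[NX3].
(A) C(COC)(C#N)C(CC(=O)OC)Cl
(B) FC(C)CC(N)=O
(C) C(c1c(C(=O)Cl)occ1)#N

B

[CX3](=O)[NX3] describes a carbonyl carbon bonded to a trivalent nitrogen (an amide).
(A) has a methyl-ester group (-C(=O)OCH3) but the carbonyl is bonded to O, not to an NX3 nitrogen.
(B) contains a primary amide (-C(=O)NH2), which satisfies every atom and bond constraint.
(C) has a nitrile (-C#N) but the nitrile N is NX1 (triple-bonded), not NX3.
So the answer is (B).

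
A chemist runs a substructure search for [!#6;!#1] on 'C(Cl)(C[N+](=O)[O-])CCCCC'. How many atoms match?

4

The query [!#6;!#1] means: not carbon and not hydrogen — any heteroatom.
Check the 11 heavy atoms by environment: 7× C → no; 1× N (charge +1) → match; 1× O (charge -1) → match; 1× O → match; 1× Cl → match.
Summing the matching environments: 1 + 1 + 1 + 1 = 4 matching atoms.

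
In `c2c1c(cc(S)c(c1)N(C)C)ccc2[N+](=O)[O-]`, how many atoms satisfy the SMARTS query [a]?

10

The query [a] means: a matches any aromatic atom.
Check the 17 heavy atoms by environment: 10× c (aromatic) → match; 1× S → no; 1× N → no; 2× C → no; 1× N (charge +1) → no; 1× O (charge -1) → no; 1× O → no.
That gives 10 matching atoms.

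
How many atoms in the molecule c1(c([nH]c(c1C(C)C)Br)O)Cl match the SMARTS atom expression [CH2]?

0

The query [CH2] means: aliphatic carbon with exactly two hydrogens.
Check the 11 heavy atoms by environment: 1× n (aromatic, H1) → no; 4× c (aromatic, H0) → no; 1× Cl (H0) → no; 1× C (H1) → no; 2× C (H3) → no; 1× Br (H0) → no; 1× O (H1) → no.
No environment satisfies the query, so 0 matching atoms.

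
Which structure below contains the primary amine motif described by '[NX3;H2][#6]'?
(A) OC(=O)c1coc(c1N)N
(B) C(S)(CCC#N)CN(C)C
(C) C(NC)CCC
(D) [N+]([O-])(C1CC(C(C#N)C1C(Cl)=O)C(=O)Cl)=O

A

[NX3;H2][#6] describes a trivalent nitrogen with two H attached to carbon (a primary amine).
(A) contains a primary amino group (-NH2), which satisfies every atom and bond constraint.
(B) has a dimethylamino group (-N(CH3)2) but the nitrogen has H0, not H2.
(C) has an N-methylamino group (-NHCH3) but the nitrogen bears two carbons and only one H (H1), not H2.
(D) has a nitrile (-C#N) but the nitrogen is NX1 (triple-bonded), not NX3 with two H.
So the answer is (A).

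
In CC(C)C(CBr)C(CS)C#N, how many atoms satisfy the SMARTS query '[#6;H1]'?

3

The query [#6;H1] means: any carbon bearing exactly one hydrogen.
Check the 11 heavy atoms by environment: 2× C (H2) → no; 3× C (H1) → match; 2× C (H3) → no; 1× S (H1) → no; 1× Br (H0) → no; 1× C (H0) → no; 1× N (H0) → no.
That gives 3 matching atoms.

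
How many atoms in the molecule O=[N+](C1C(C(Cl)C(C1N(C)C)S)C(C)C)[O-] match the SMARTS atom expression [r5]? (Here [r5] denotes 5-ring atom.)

5

The query [r5] means: r5 matches atoms in a five-membered ring.
Check the 16 heavy atoms by environment: 5× C (in 5-ring) → match; 1× N (acyclic) → no; 5× C (acyclic) → no; 1× Cl (acyclic) → no; 1× N (charge +1, acyclic) → no; 1× O (charge -1, acyclic) → no; 1× O (acyclic) → no; 1× S (acyclic) → no.
That gives 5 matching atoms.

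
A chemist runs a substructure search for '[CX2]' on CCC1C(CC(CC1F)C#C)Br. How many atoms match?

The query [CX2] means: C with X2: aliphatic carbon with exactly 2 total connections.
Check the 12 heavy atoms by environment: 8× C (X4) → no; 2× C (X2) → match; 1× Br (X1) → no; 1× F (X1) → no.
That gives 2 matching atoms.

2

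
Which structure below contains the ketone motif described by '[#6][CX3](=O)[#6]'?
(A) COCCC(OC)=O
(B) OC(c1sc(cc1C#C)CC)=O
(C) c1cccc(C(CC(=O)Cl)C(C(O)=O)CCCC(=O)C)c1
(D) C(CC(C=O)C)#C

[#6][CX3](=O)[#6] describes a carbonyl carbon (no H) flanked by two carbons (a ketone).
(A) has a methyl-ester group (-C(=O)OCH3) but one neighbour of the carbonyl carbon is O, not C.
(B) has a carboxylic acid group (-C(=O)OH) but one neighbour of the carbonyl carbon is O, not C.
(C) contains an acetyl/ketone group (-C(=O)CH3), which satisfies every atom and bond constraint.
(D) has an aldehyde (-CHO) but the carbonyl carbon has H1, so it is not flanked by two carbons.
So the answer is (C).

C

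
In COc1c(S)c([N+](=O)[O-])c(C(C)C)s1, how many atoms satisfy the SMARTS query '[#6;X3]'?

4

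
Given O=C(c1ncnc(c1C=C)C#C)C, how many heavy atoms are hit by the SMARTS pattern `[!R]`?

7

Check the 13 heavy atoms by environment: 2× n (aromatic, in 6-ring) → no; 4× c (aromatic, in 6-ring) → no; 6× C (acyclic) → match; 1× O (acyclic) → match.
Summing the matching environments: 6 + 1 = 7 matching atoms.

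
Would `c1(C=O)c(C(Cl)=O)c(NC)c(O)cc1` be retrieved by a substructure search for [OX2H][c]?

Yes

The pattern [OX2H][c] describes a hydroxyl oxygen attached to an aromatic carbon — a phenol.
The molecule carries a hydroxyl group (-OH), whose atoms satisfy every constraint of the query, so the pattern matches.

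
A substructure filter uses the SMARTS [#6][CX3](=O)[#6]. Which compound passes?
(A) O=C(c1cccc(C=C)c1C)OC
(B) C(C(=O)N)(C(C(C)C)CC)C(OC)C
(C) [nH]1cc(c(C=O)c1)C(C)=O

[#6][CX3](=O)[#6] describes a carbonyl carbon (no H) flanked by two carbons (a ketone).
(A) has a methyl-ester group (-C(=O)OCH3) but one neighbour of the carbonyl carbon is O, not C.
(B) has a primary amide (-C(=O)NH2) but one neighbour of the carbonyl carbon is N, not C.
(C) contains an acetyl/ketone group (-C(=O)CH3), which satisfies every atom and bond constraint.
So the answer is (C).

C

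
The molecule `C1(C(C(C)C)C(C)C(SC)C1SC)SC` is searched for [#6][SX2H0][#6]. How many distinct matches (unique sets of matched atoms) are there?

[#6][SX2H0][#6] is the SMARTS for a thioether: an aliphatic sulfur bridging two carbons with no H on the sulfur.
The molecule carries 3 separate instances of a methylthio ether (-SCH3) meeting every constraint; each maps to a distinct set of atoms, giving 3 matches.

3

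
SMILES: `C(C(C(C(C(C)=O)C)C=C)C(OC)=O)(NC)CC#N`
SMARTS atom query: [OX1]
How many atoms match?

2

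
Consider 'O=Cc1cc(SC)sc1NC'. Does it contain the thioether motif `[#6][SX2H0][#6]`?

Yes

The pattern [#6][SX2H0][#6] describes an aliphatic sulfur bridging two carbons with no H on the sulfur — a thioether.
The molecule carries a methylthio ether (-SCH3), whose atoms satisfy every constraint of the query, so the pattern matches.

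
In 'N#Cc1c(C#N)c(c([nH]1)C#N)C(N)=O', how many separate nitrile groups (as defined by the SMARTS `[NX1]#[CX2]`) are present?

3

[NX1]#[CX2] is the SMARTS for a nitrile: a nitrogen triple-bonded to a two-connected carbon.
The molecule carries 3 separate instances of a nitrile (-C#N) meeting every constraint; each maps to a distinct set of atoms, giving 3 matches.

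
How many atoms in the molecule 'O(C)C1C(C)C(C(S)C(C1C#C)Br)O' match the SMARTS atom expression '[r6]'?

The query [r6] means: r6 matches atoms in a six-membered ring.
Check the 14 heavy atoms by environment: 6× C (in 6-ring) → match; 2× O (acyclic) → no; 4× C (acyclic) → no; 1× Br (acyclic) → no; 1× S (acyclic) → no.
That gives 6 matching atoms.

6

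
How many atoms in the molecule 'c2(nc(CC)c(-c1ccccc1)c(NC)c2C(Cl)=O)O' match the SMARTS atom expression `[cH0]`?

6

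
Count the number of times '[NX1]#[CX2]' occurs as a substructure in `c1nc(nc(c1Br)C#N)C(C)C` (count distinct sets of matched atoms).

1

[NX1]#[CX2] is the SMARTS for a nitrile: a nitrogen triple-bonded to a two-connected carbon.
Exactly one fragment in the molecule meets all constraints, giving 1 match.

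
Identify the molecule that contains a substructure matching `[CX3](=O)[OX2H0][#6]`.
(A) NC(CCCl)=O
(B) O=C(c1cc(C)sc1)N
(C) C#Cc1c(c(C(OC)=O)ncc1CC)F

[CX3](=O)[OX2H0][#6] describes a carbonyl carbon bonded to an oxygen that is itself bonded to carbon (no H on that O) (an ester).
(A) has a primary amide (-C(=O)NH2) but the carbonyl is bonded to N, not to an O-C linkage.
(B) has a primary amide (-C(=O)NH2) but the carbonyl is bonded to N, not to an O-C linkage.
(C) contains a methyl-ester group (-C(=O)OCH3), which satisfies every atom and bond constraint.
So the answer is (C).

C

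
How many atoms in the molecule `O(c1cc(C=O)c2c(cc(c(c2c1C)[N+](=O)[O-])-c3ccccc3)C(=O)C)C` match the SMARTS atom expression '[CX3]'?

2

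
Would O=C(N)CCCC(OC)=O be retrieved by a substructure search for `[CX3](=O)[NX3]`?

Yes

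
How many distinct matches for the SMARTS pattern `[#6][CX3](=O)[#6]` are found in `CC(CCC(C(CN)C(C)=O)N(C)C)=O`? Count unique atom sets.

[#6][CX3](=O)[#6] is the SMARTS for a ketone: a carbonyl carbon (no H) flanked by two carbons.
The molecule carries 2 separate instances of an acetyl/ketone group (-C(=O)CH3) meeting every constraint; each maps to a distinct set of atoms, giving 2 matches.

2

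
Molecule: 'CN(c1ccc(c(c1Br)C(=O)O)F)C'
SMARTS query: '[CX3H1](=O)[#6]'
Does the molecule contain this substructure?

No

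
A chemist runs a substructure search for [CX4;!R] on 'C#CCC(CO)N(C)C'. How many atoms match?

5

The query [CX4;!R] means: aliphatic carbon with four total connections, not in a ring.
Check the 9 heavy atoms by environment: 5× C (X4, acyclic) → match; 1× N (X3, acyclic) → no; 2× C (X2, acyclic) → no; 1× O (X2, acyclic) → no.
That gives 5 matching atoms.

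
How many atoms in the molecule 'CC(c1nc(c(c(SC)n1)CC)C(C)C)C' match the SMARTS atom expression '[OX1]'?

0

The query [OX1] means: aliphatic oxygen with one total connection — typically a carbonyl =O or an oxide.
Check the 16 heavy atoms by environment: 2× n (aromatic, X2) → no; 4× c (aromatic, X3) → no; 9× C (X4) → no; 1× S (X2) → no.
No environment satisfies the query, so 0 matching atoms.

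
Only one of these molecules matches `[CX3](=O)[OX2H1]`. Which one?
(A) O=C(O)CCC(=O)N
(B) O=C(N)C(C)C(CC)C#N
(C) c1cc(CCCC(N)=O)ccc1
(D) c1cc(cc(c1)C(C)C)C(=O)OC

A

[CX3](=O)[OX2H1] describes an sp2 carbon double-bonded to O and single-bonded to an -OH oxygen (a carboxylic acid).
(A) contains a carboxylic acid group (-C(=O)OH), which satisfies every atom and bond constraint.
(B) has a primary amide (-C(=O)NH2) but the carbonyl is bonded to N, not to an -OH oxygen.
(C) has a primary amide (-C(=O)NH2) but the carbonyl is bonded to N, not to an -OH oxygen.
(D) has a methyl-ester group (-C(=O)OCH3) but the singly-bonded O has no H (OX2H0, not OX2H1).
So the answer is (A).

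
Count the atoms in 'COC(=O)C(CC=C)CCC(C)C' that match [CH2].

The query [CH2] means: aliphatic carbon with exactly two hydrogens.
Check the 13 heavy atoms by environment: 4× C (H2) → match; 3× C (H1) → no; 3× C (H3) → no; 1× C (H0) → no; 2× O (H0) → no.
That gives 4 matching atoms.

4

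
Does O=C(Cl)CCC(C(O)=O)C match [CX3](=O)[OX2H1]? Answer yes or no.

Yes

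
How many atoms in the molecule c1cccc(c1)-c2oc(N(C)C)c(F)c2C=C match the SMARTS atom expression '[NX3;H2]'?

Check the 17 heavy atoms by environment: 1× o (aromatic, H0, X2) → no; 5× c (aromatic, H0, X3) → no; 1× C (H1, X3) → no; 1× C (H2, X3) → no; 1× F (H0, X1) → no; 1× N (H0, X3) → no; 2× C (H3, X4) → no; 5× c (aromatic, H1, X3) → no.
No environment satisfies the query, so 0 matching atoms.

0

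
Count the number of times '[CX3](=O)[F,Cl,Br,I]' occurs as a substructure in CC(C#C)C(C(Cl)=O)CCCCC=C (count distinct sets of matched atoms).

1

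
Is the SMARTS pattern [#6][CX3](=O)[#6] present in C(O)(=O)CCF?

The pattern [#6][CX3](=O)[#6] describes a carbonyl carbon (no H) flanked by two carbons — a ketone.
The closest candidate here is a carboxylic acid group (-C(=O)OH), but one neighbour of the carbonyl carbon is O, not C. No other fragment satisfies the full query, so there is no match.

No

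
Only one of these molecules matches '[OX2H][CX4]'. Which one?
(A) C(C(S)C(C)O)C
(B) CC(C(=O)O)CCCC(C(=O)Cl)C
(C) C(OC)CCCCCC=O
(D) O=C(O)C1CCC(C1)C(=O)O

A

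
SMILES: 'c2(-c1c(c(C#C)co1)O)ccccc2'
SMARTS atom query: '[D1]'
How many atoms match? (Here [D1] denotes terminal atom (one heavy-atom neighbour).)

2

The query [D1] means: atom with exactly one heavy-atom neighbour (degree 1).
Check the 14 heavy atoms by environment: 1× o (aromatic, D2) → no; 6× c (aromatic, D2) → no; 4× c (aromatic, D3) → no; 1× O (D1) → match; 1× C (D2) → no; 1× C (D1) → match.
Summing the matching environments: 1 + 1 = 2 matching atoms.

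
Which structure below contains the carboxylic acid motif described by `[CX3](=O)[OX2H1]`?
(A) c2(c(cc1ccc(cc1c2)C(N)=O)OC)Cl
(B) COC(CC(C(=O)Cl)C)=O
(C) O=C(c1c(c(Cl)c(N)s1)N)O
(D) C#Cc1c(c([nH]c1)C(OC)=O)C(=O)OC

C

[CX3](=O)[OX2H1] describes an sp2 carbon double-bonded to O and single-bonded to an -OH oxygen (a carboxylic acid).
(A) has a primary amide (-C(=O)NH2) but the carbonyl is bonded to N, not to an -OH oxygen.
(B) has an acyl chloride (-C(=O)Cl) but the carbonyl is bonded to Cl, not to an -OH oxygen.
(C) contains a carboxylic acid group (-C(=O)OH), which satisfies every atom and bond constraint.
(D) has a methyl-ester group (-C(=O)OCH3) but the singly-bonded O has no H (OX2H0, not OX2H1).
So the answer is (C).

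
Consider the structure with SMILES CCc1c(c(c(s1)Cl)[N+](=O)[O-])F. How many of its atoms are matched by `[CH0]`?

0

The query [CH0] means: aliphatic carbon with no attached hydrogen.
Check the 12 heavy atoms by environment: 1× s (aromatic, H0) → no; 4× c (aromatic, H0) → no; 1× F (H0) → no; 1× C (H2) → no; 1× C (H3) → no; 1× Cl (H0) → no; 1× N (charge +1, H0) → no; 1× O (charge -1, H0) → no; 1× O (H0) → no.
No environment satisfies the query, so 0 matching atoms.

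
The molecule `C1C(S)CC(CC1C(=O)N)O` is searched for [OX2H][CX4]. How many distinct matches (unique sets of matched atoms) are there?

1

[OX2H][CX4] is the SMARTS for an aliphatic alcohol: a hydroxyl oxygen bound to an sp3 (X4) carbon.
Exactly one fragment in the molecule meets all constraints, giving 1 match.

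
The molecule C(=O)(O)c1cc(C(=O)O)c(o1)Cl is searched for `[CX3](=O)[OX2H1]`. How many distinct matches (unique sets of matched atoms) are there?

[CX3](=O)[OX2H1] is the SMARTS for a carboxylic acid: an sp2 carbon double-bonded to O and single-bonded to an -OH oxygen.
The molecule carries 2 separate instances of a carboxylic acid group (-C(=O)OH) meeting every constraint; each maps to a distinct set of atoms, giving 2 matches.

2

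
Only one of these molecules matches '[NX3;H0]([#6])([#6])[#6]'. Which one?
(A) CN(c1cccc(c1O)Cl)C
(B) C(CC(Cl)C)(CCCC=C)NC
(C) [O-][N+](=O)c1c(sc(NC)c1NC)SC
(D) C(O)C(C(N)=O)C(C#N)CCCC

[NX3;H0]([#6])([#6])[#6] describes a trivalent nitrogen with no H, bonded to three carbons (a tertiary amine).
(A) contains a dimethylamino group (-N(CH3)2), which satisfies every atom and bond constraint.
(B) has an N-methylamino group (-NHCH3) but the nitrogen still has one H (H1), not H0.
(C) has an N-methylamino group (-NHCH3) but the nitrogen still has one H (H1), not H0.
(D) has a primary amide (-C(=O)NH2) but the amide nitrogen has H2 and only one carbon neighbour.
So the answer is (A).

A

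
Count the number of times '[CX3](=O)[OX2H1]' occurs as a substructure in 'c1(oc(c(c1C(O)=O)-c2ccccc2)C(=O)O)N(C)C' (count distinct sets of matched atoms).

2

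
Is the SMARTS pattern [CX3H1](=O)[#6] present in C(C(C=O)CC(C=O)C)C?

Yes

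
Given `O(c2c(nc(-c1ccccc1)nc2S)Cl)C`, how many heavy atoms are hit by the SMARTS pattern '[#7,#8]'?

3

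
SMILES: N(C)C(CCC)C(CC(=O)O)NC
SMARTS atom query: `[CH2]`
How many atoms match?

3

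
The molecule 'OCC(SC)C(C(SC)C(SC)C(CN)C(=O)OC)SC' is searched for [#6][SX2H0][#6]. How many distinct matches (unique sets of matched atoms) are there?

4

[#6][SX2H0][#6] is the SMARTS for a thioether: an aliphatic sulfur bridging two carbons with no H on the sulfur.
The molecule carries 4 separate instances of a methylthio ether (-SCH3) meeting every constraint; each maps to a distinct set of atoms, giving 4 matches.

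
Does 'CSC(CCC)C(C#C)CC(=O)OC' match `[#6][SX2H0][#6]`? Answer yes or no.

The pattern [#6][SX2H0][#6] describes an aliphatic sulfur bridging two carbons with no H on the sulfur — a thioether.
The molecule carries a methylthio ether (-SCH3), whose atoms satisfy every constraint of the query, so the pattern matches.

Yes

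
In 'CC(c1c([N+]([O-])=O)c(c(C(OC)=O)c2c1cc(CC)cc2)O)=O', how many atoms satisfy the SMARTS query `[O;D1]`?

The query [O;D1] means: aliphatic oxygen bonded to exactly one heavy atom.
Check the 23 heavy atoms by environment: 7× c (aromatic, D3) → no; 3× c (aromatic, D2) → no; 1× N (charge +1, D3) → no; 1× O (charge -1, D1) → match; 4× O (D1) → match; 2× C (D3) → no; 3× C (D1) → no; 1× O (D2) → no; 1× C (D2) → no.
Summing the matching environments: 1 + 4 = 5 matching atoms.

5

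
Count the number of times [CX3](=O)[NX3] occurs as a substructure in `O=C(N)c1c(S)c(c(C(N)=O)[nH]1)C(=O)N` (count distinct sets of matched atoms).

3

[CX3](=O)[NX3] is the SMARTS for an amide: a carbonyl carbon bonded to a trivalent nitrogen.
The molecule carries 3 separate instances of a primary amide (-C(=O)NH2) meeting every constraint; each maps to a distinct set of atoms, giving 3 matches.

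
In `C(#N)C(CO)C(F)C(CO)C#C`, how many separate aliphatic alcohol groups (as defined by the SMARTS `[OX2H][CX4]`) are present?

2

[OX2H][CX4] is the SMARTS for an aliphatic alcohol: a hydroxyl oxygen bound to an sp3 (X4) carbon.
The molecule carries 2 separate instances of a hydroxyl group (-OH) meeting every constraint; each maps to a distinct set of atoms, giving 2 matches.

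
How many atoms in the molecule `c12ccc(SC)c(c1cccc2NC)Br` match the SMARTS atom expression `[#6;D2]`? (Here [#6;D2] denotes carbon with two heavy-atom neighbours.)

5

The query [#6;D2] means: any carbon bonded to exactly two heavy atoms.
Check the 15 heavy atoms by environment: 5× c (aromatic, D3) → no; 5× c (aromatic, D2) → match; 1× Br (D1) → no; 1× S (D2) → no; 2× C (D1) → no; 1× N (D2) → no.
That gives 5 matching atoms.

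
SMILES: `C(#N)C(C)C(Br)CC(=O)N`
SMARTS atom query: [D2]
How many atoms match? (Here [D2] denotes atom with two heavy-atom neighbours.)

2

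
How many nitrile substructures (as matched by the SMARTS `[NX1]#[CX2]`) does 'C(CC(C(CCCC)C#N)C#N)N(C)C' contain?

[NX1]#[CX2] is the SMARTS for a nitrile: a nitrogen triple-bonded to a two-connected carbon.
The molecule carries 2 separate instances of a nitrile (-C#N) meeting every constraint; each maps to a distinct set of atoms, giving 2 matches.

2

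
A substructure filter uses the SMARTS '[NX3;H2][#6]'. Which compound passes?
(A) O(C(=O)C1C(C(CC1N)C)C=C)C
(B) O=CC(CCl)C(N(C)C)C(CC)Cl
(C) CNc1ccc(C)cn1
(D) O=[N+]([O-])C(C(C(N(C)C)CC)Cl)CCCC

A

[NX3;H2][#6] describes a trivalent nitrogen with two H attached to carbon (a primary amine).
(A) contains a primary amino group (-NH2), which satisfies every atom and bond constraint.
(B) has a dimethylamino group (-N(CH3)2) but the nitrogen has H0, not H2.
(C) has an N-methylamino group (-NHCH3) but the nitrogen bears two carbons and only one H (H1), not H2.
(D) has a nitro group (-[N+](=O)[O-]) but the nitrogen is [N+] with no H, not NX3H2.
So the answer is (A).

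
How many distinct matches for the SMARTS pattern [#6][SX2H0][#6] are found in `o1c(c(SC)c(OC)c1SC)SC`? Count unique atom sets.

3

[#6][SX2H0][#6] is the SMARTS for a thioether: an aliphatic sulfur bridging two carbons with no H on the sulfur.
The molecule carries 3 separate instances of a methylthio ether (-SCH3) meeting every constraint; each maps to a distinct set of atoms, giving 3 matches.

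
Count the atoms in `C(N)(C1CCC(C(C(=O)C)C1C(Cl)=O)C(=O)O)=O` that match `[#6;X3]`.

4

The query [#6;X3] means: any carbon (aromatic or not) with three total connections.
Check the 18 heavy atoms by environment: 7× C (X4) → no; 4× C (X3) → match; 4× O (X1) → no; 1× O (X2) → no; 1× Cl (X1) → no; 1× N (X3) → no.
That gives 4 matching atoms.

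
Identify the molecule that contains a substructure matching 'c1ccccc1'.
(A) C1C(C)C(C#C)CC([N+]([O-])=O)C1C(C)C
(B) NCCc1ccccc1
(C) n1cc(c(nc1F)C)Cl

B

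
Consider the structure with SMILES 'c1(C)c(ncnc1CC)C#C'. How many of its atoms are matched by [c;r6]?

The query [c;r6] means: aromatic carbon that belongs to a six-membered ring.
Check the 11 heavy atoms by environment: 2× n (aromatic, in 6-ring) → no; 4× c (aromatic, in 6-ring) → match; 5× C (acyclic) → no.
That gives 4 matching atoms.

4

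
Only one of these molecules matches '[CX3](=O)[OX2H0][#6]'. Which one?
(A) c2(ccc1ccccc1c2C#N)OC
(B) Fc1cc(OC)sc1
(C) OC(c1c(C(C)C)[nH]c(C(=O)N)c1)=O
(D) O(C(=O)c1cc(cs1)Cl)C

D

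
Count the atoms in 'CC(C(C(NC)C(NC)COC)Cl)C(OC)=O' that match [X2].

The query [X2] means: any atom with exactly two total connections (bonds + H).
Check the 17 heavy atoms by environment: 10× C (X4) → no; 1× C (X3) → no; 1× O (X1) → no; 2× O (X2) → match; 2× N (X3) → no; 1× Cl (X1) → no.
That gives 2 matching atoms.

2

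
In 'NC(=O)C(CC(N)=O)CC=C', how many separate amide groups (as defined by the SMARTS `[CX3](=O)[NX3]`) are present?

2

[CX3](=O)[NX3] is the SMARTS for an amide: a carbonyl carbon bonded to a trivalent nitrogen.
The molecule carries 2 separate instances of a primary amide (-C(=O)NH2) meeting every constraint; each maps to a distinct set of atoms, giving 2 matches.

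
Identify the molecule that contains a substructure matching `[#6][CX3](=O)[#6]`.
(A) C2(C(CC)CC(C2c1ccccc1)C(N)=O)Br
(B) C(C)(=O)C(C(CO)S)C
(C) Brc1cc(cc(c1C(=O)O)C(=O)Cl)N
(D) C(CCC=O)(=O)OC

B

[#6][CX3](=O)[#6] describes a carbonyl carbon (no H) flanked by two carbons (a ketone).
(A) has a primary amide (-C(=O)NH2) but one neighbour of the carbonyl carbon is N, not C.
(B) contains an acetyl/ketone group (-C(=O)CH3), which satisfies every atom and bond constraint.
(C) has a carboxylic acid group (-C(=O)OH) but one neighbour of the carbonyl carbon is O, not C.
(D) has an aldehyde (-CHO) but the carbonyl carbon has H1, so it is not flanked by two carbons.
So the answer is (B).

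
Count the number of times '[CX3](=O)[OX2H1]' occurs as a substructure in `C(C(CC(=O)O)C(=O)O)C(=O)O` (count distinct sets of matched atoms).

3

[CX3](=O)[OX2H1] is the SMARTS for a carboxylic acid: an sp2 carbon double-bonded to O and single-bonded to an -OH oxygen.
The molecule carries 3 separate instances of a carboxylic acid group (-C(=O)OH) meeting every constraint; each maps to a distinct set of atoms, giving 3 matches.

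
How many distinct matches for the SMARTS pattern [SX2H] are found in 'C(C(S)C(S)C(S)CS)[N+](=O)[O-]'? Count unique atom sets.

4

[SX2H] is the SMARTS for a thiol: an aliphatic sulfur with two connections, one being H.
The molecule carries 4 separate instances of a thiol (-SH) meeting every constraint; each maps to a distinct set of atoms, giving 4 matches.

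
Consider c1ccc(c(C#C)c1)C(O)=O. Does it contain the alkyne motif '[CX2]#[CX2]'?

The pattern [CX2]#[CX2] describes a carbon-carbon triple bond — an alkyne.
The molecule carries an ethynyl group (-C#CH), whose atoms satisfy every constraint of the query, so the pattern matches.

Yes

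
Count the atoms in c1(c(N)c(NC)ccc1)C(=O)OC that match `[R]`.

6

Check the 13 heavy atoms by environment: 6× c (aromatic, in 6-ring) → match; 2× N (acyclic) → no; 3× C (acyclic) → no; 2× O (acyclic) → no.
That gives 6 matching atoms.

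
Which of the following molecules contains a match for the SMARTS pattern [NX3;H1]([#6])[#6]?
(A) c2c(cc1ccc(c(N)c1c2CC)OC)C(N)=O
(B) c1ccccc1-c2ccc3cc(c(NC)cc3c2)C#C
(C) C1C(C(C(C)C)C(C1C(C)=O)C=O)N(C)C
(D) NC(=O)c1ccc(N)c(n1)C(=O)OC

B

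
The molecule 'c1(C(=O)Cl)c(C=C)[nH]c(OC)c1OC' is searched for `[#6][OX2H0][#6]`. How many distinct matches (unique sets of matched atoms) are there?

2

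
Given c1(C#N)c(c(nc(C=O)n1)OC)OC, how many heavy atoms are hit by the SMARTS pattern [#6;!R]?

4

The query [#6;!R] means: carbon not in any ring.
Check the 14 heavy atoms by environment: 2× n (aromatic, in 6-ring) → no; 4× c (aromatic, in 6-ring) → no; 4× C (acyclic) → match; 1× N (acyclic) → no; 3× O (acyclic) → no.
That gives 4 matching atoms.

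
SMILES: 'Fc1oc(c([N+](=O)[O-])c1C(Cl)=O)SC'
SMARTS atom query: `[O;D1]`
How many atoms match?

3

The query [O;D1] means: aliphatic oxygen bonded to exactly one heavy atom.
Check the 14 heavy atoms by environment: 1× o (aromatic, D2) → no; 4× c (aromatic, D3) → no; 1× N (charge +1, D3) → no; 1× O (charge -1, D1) → match; 2× O (D1) → match; 1× F (D1) → no; 1× S (D2) → no; 1× C (D1) → no; 1× C (D3) → no; 1× Cl (D1) → no.
Summing the matching environments: 1 + 2 = 3 matching atoms.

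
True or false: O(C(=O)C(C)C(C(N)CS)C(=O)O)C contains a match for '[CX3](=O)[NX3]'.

The pattern [CX3](=O)[NX3] describes a carbonyl carbon bonded to a trivalent nitrogen — an amide.
The closest candidate here is a methyl-ester group (-C(=O)OCH3), but the carbonyl is bonded to O, not to an NX3 nitrogen. No other fragment satisfies the full query, so there is no match.

False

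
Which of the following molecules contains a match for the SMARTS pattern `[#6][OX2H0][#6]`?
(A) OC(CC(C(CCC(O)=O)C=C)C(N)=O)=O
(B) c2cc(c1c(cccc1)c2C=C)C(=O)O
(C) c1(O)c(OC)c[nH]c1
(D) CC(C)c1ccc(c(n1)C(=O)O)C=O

C

[#6][OX2H0][#6] describes an aliphatic oxygen bridging two carbons with no H on the oxygen (an ether).
(A) has a carboxylic acid group (-C(=O)OH) but the -OH oxygen has H1; the =O is OX1, not OX2.
(B) has a carboxylic acid group (-C(=O)OH) but the -OH oxygen has H1; the =O is OX1, not OX2.
(C) contains a methoxy ether (-OCH3), which satisfies every atom and bond constraint.
(D) has a carboxylic acid group (-C(=O)OH) but the -OH oxygen has H1; the =O is OX1, not OX2.
So the answer is (C).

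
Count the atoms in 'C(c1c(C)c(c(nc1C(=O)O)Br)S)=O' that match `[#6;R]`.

Check the 14 heavy atoms by environment: 1× n (aromatic, in 6-ring) → no; 5× c (aromatic, in 6-ring) → match; 3× C (acyclic) → no; 3× O (acyclic) → no; 1× Br (acyclic) → no; 1× S (acyclic) → no.
That gives 5 matching atoms.

5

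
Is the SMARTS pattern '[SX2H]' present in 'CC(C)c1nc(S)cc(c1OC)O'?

The pattern [SX2H] describes an aliphatic sulfur with two connections, one being H — a thiol.
The molecule carries a thiol (-SH), whose atoms satisfy every constraint of the query, so the pattern matches.

Yes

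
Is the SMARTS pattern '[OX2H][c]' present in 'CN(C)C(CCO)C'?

No

The pattern [OX2H][c] describes a hydroxyl oxygen attached to an aromatic carbon — a phenol.
The closest candidate here is a hydroxyl group (-OH), but the -OH is on an aliphatic carbon, not an aromatic c. No other fragment satisfies the full query, so there is no match.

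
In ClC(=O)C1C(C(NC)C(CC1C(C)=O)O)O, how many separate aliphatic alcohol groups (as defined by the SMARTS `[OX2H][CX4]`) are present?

[OX2H][CX4] is the SMARTS for an aliphatic alcohol: a hydroxyl oxygen bound to an sp3 (X4) carbon.
The molecule carries 2 separate instances of a hydroxyl group (-OH) meeting every constraint; each maps to a distinct set of atoms, giving 2 matches.

2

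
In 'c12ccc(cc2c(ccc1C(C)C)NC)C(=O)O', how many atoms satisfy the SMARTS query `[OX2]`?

Check the 18 heavy atoms by environment: 10× c (aromatic, X3) → no; 1× N (X3) → no; 4× C (X4) → no; 1× C (X3) → no; 1× O (X1) → no; 1× O (X2) → match.
That gives 1 matching atom.

1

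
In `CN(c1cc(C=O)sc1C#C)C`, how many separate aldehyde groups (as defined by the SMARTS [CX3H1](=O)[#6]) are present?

1

[CX3H1](=O)[#6] is the SMARTS for an aldehyde: an sp2 carbon with one H, double-bonded to O and single-bonded to carbon.
Exactly one fragment in the molecule meets all constraints, giving 1 match.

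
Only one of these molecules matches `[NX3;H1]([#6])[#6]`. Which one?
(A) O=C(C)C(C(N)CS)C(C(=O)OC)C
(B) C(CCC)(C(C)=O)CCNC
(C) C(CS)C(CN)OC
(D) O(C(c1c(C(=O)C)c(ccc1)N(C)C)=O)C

[NX3;H1]([#6])[#6] describes a trivalent nitrogen with one H, bonded to two carbons (a secondary amine).
(A) has a primary amino group (-NH2) but the nitrogen has H2 and only one carbon neighbour.
(B) contains an N-methylamino group (-NHCH3), which satisfies every atom and bond constraint.
(C) has a primary amino group (-NH2) but the nitrogen has H2 and only one carbon neighbour.
(D) has a dimethylamino group (-N(CH3)2) but the nitrogen has H0, not H1.
So the answer is (B).

B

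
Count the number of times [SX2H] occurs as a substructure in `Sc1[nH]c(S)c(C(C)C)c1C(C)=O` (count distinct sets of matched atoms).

[SX2H] is the SMARTS for a thiol: an aliphatic sulfur with two connections, one being H.
The molecule carries 2 separate instances of a thiol (-SH) meeting every constraint; each maps to a distinct set of atoms, giving 2 matches.

2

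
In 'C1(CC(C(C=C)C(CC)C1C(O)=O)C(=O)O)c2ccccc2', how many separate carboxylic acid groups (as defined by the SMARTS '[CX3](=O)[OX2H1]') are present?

2

[CX3](=O)[OX2H1] is the SMARTS for a carboxylic acid: an sp2 carbon double-bonded to O and single-bonded to an -OH oxygen.
The molecule carries 2 separate instances of a carboxylic acid group (-C(=O)OH) meeting every constraint; each maps to a distinct set of atoms, giving 2 matches.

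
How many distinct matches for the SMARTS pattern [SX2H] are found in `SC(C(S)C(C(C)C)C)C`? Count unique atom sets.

2

[SX2H] is the SMARTS for a thiol: an aliphatic sulfur with two connections, one being H.
The molecule carries 2 separate instances of a thiol (-SH) meeting every constraint; each maps to a distinct set of atoms, giving 2 matches.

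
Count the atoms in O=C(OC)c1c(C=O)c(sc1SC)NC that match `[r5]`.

5

The query [r5] means: r5 matches atoms in a five-membered ring.
Check the 15 heavy atoms by environment: 1× s (aromatic, in 5-ring) → match; 4× c (aromatic, in 5-ring) → match; 5× C (acyclic) → no; 3× O (acyclic) → no; 1× S (acyclic) → no; 1× N (acyclic) → no.
Summing the matching environments: 1 + 4 = 5 matching atoms.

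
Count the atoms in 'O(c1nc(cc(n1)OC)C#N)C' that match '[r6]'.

6

The query [r6] means: r6 matches atoms in a six-membered ring.
Check the 12 heavy atoms by environment: 2× n (aromatic, in 6-ring) → match; 4× c (aromatic, in 6-ring) → match; 2× O (acyclic) → no; 3× C (acyclic) → no; 1× N (acyclic) → no.
Summing the matching environments: 2 + 4 = 6 matching atoms.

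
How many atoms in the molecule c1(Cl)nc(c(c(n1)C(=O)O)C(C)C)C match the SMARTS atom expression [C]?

5

The query [C] means: uppercase C matches aliphatic (non-aromatic) carbon only.
Check the 14 heavy atoms by environment: 2× n (aromatic) → no; 4× c (aromatic) → no; 5× C → match; 2× O → no; 1× Cl → no.
That gives 5 matching atoms.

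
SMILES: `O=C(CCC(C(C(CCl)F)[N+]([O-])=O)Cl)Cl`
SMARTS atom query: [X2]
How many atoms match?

The query [X2] means: any atom with exactly two total connections (bonds + H).
Check the 15 heavy atoms by environment: 6× C (X4) → no; 1× N (charge +1, X3) → no; 1× O (charge -1, X1) → no; 2× O (X1) → no; 1× C (X3) → no; 3× Cl (X1) → no; 1× F (X1) → no.
No environment satisfies the query, so 0 matching atoms.

0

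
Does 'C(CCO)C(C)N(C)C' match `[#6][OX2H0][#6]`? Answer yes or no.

No

The pattern [#6][OX2H0][#6] describes an aliphatic oxygen bridging two carbons with no H on the oxygen — an ether.
The closest candidate here is a hydroxyl group (-OH), but the oxygen has H1, not H0 bridging two carbons. No other fragment satisfies the full query, so there is no match.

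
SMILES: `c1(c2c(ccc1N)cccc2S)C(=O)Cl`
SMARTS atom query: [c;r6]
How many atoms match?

10

The query [c;r6] means: aromatic carbon that belongs to a six-membered ring.
Check the 15 heavy atoms by environment: 10× c (aromatic, in 6-ring) → match; 1× C (acyclic) → no; 1× O (acyclic) → no; 1× Cl (acyclic) → no; 1× S (acyclic) → no; 1× N (acyclic) → no.
That gives 10 matching atoms.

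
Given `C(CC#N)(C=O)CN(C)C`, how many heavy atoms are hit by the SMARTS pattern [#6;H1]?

2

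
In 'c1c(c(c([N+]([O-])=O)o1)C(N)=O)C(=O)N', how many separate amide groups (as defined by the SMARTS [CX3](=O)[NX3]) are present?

[CX3](=O)[NX3] is the SMARTS for an amide: a carbonyl carbon bonded to a trivalent nitrogen.
The molecule carries 2 separate instances of a primary amide (-C(=O)NH2) meeting every constraint; each maps to a distinct set of atoms, giving 2 matches.

2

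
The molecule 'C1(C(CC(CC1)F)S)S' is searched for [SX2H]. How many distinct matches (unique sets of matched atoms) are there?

[SX2H] is the SMARTS for a thiol: an aliphatic sulfur with two connections, one being H.
The molecule carries 2 separate instances of a thiol (-SH) meeting every constraint; each maps to a distinct set of atoms, giving 2 matches.

2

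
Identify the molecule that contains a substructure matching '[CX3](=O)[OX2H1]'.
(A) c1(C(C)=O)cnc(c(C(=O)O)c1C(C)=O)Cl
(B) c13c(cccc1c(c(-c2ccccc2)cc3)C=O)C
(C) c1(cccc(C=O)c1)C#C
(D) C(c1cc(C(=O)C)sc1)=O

[CX3](=O)[OX2H1] describes an sp2 carbon double-bonded to O and single-bonded to an -OH oxygen (a carboxylic acid).
(A) contains a carboxylic acid group (-C(=O)OH), which satisfies every atom and bond constraint.
(B) has an aldehyde (-CHO) but there is no singly-bonded oxygen on the carbonyl carbon.
(C) has an aldehyde (-CHO) but there is no singly-bonded oxygen on the carbonyl carbon.
(D) has an aldehyde (-CHO) but there is no singly-bonded oxygen on the carbonyl carbon.
So the answer is (A).

A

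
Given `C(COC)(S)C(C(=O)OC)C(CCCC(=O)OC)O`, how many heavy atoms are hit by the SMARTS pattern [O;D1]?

The query [O;D1] means: aliphatic oxygen bonded to exactly one heavy atom.
Check the 19 heavy atoms by environment: 4× C (D2) → no; 5× C (D3) → no; 3× O (D1) → match; 3× O (D2) → no; 3× C (D1) → no; 1× S (D1) → no.
That gives 3 matching atoms.

3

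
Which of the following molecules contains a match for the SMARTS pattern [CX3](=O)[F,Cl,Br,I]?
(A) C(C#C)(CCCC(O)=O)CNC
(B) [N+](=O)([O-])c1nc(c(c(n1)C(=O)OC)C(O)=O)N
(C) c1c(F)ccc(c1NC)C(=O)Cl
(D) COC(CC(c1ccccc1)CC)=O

C

[CX3](=O)[F,Cl,Br,I] describes a carbonyl carbon bonded to a halogen (an acyl halide).
(A) has a carboxylic acid group (-C(=O)OH) but the carbonyl is bonded to -OH, not to a halogen.
(B) has a methyl-ester group (-C(=O)OCH3) but the carbonyl is bonded to -O-C, not to a halogen.
(C) contains an acyl chloride (-C(=O)Cl), which satisfies every atom and bond constraint.
(D) has a methyl-ester group (-C(=O)OCH3) but the carbonyl is bonded to -O-C, not to a halogen.
So the answer is (C).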